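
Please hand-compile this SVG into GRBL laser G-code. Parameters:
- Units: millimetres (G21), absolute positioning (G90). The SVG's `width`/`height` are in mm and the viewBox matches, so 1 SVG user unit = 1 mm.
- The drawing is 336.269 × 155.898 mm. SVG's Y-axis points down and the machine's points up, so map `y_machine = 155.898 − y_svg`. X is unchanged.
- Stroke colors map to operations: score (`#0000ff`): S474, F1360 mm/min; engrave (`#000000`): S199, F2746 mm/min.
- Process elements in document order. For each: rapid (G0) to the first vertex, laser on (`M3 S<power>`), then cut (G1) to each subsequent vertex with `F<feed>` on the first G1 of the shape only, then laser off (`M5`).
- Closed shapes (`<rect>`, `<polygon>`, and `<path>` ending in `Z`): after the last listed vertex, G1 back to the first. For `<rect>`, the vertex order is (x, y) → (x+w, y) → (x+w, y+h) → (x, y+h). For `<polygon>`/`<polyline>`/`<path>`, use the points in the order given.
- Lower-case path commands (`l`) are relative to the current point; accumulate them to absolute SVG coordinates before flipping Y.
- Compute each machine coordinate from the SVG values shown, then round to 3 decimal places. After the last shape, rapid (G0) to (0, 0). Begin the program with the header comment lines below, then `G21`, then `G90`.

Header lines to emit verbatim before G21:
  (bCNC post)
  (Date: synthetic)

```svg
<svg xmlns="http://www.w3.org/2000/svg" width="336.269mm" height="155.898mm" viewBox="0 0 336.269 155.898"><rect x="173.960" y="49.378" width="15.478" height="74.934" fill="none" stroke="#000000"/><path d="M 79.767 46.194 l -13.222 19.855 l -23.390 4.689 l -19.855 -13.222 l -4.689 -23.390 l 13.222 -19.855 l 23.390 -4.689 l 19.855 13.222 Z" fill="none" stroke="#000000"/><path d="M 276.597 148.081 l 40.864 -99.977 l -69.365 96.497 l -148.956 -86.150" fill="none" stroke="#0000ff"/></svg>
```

(bCNC post)
(Date: synthetic)
G21
G90
G0 X173.960 Y106.520
M3 S199
G1 X189.438 Y106.520 F2746
G1 X189.438 Y31.586
G1 X173.960 Y31.586
G1 X173.960 Y106.520
M5
G0 X79.767 Y109.704
M3 S199
G1 X66.545 Y89.849 F2746
G1 X43.155 Y85.160
G1 X23.300 Y98.382
G1 X18.611 Y121.772
G1 X31.833 Y141.627
G1 X55.223 Y146.316
G1 X75.078 Y133.094
G1 X79.767 Y109.704
M5
G0 X276.597 Y7.817
M3 S474
G1 X317.461 Y107.794 F1360
G1 X248.096 Y11.297
G1 X99.140 Y97.447
M5
G0 X0.000 Y0.000

1 u = 1 mm; y_m = 155.898 − y.

[1] `<rect>` rectangle, #000000→engrave S199 F2746: (173.960,106.520) → (189.438,106.520) → (189.438,31.586) → (173.960,31.586) → (173.960,106.520) (closed)

[2] `<path>` regular polygon, #000000→engrave S199 F2746: (79.767,109.704) → (66.545,89.849) → (43.155,85.160) → (23.300,98.382) → (18.611,121.772) → (31.833,141.627) → (55.223,146.316) → (75.078,133.094) → (79.767,109.704) (closed)

[3] `<path>` open polyline, #0000ff→score S474 F1360: (276.597,7.817) → (317.461,107.794) → (248.096,11.297) → (99.140,97.447)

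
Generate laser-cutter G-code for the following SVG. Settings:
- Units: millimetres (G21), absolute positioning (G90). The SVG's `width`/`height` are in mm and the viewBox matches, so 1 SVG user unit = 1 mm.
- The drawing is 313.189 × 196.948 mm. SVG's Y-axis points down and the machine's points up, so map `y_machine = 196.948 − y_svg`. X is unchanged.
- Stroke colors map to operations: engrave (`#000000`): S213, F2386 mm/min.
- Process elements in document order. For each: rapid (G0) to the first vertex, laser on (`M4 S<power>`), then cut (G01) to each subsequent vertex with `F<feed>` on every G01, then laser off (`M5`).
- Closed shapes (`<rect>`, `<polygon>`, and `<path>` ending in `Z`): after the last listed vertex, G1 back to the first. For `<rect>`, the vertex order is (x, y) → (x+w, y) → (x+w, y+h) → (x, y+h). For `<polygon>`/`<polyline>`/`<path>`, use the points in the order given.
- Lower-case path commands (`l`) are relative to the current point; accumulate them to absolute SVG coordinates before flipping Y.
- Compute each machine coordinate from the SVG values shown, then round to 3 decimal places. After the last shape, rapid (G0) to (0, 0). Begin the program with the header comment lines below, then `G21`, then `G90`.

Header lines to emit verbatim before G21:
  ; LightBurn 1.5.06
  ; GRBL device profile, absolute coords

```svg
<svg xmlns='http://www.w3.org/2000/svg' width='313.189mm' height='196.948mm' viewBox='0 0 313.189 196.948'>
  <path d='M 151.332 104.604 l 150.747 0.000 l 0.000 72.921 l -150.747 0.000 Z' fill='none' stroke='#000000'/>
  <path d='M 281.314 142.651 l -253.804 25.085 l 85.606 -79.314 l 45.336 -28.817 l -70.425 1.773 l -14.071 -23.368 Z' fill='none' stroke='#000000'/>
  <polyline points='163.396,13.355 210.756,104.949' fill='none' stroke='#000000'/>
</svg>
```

; LightBurn 1.5.06
; GRBL device profile, absolute coords
G21
G90
G0 X151.332 Y92.344
M4 S213
G01 X302.079 Y92.344 F2386
G01 X302.079 Y19.423 F2386
G01 X151.332 Y19.423 F2386
G01 X151.332 Y92.344 F2386
M5
G0 X281.314 Y54.297
M4 S213
G01 X27.510 Y29.212 F2386
G01 X113.116 Y108.526 F2386
G01 X158.452 Y137.343 F2386
G01 X88.027 Y135.570 F2386
G01 X73.956 Y158.938 F2386
G01 X281.314 Y54.297 F2386
M5
G0 X163.396 Y183.593
M4 S213
G01 X210.756 Y91.999 F2386
M5
G0 X0.000 Y0.000

Since the viewBox matches the mm dimensions, user units are millimetres directly. The only transform is the Y-flip y_m = 196.948 − y_svg.

Shape 1 is a rectangle drawn with `<path>`. Its stroke #000000 means engrave at S213, F2386. After flipping Y the toolpath is (151.332,92.344) → (302.079,92.344) → (302.079,19.423) → (151.332,19.423) → (151.332,92.344), returning to the start.

Shape 2 is a closed polygon drawn with `<path>`. Its stroke #000000 means engrave at S213, F2386. After flipping Y the toolpath is (281.314,54.297) → (27.510,29.212) → (113.116,108.526) → (158.452,137.343) → (88.027,135.570) → (73.956,158.938) → (281.314,54.297), returning to the start.

Shape 3 is a line segment drawn with `<polyline>`. Its stroke #000000 means engrave at S213, F2386. After flipping Y the toolpath is (163.396,183.593) → (210.756,91.999).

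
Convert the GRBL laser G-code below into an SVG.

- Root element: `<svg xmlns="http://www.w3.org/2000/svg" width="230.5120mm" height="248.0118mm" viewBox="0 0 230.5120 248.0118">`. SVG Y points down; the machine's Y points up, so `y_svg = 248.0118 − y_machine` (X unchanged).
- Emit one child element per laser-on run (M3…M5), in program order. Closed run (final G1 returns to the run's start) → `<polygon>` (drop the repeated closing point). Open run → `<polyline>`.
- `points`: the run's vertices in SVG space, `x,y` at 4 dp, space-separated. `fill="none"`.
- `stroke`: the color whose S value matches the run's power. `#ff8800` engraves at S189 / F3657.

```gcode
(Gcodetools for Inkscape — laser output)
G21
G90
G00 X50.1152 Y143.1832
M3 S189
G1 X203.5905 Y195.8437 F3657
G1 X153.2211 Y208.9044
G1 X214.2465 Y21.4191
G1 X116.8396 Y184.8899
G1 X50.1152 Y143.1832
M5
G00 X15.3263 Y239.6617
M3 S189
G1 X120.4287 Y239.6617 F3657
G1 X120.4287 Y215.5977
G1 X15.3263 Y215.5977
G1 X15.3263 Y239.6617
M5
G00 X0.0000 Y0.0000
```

y_svg = 248.0118 − y_m. Every run uses S189, so all elements get stroke `#ff8800` (engrave).

[1] closed run; points: 50.1152,104.8286 203.5905,52.1681 153.2211,39.1074 214.2465,226.5927 116.8396,63.1219

[2] closed run; points: 15.3263,8.3501 120.4287,8.3501 120.4287,32.4141 15.3263,32.4141

<svg xmlns="http://www.w3.org/2000/svg" width="230.5120mm" height="248.0118mm" viewBox="0 0 230.5120 248.0118">
  <polygon points="50.1152,104.8286 203.5905,52.1681 153.2211,39.1074 214.2465,226.5927 116.8396,63.1219" fill="none" stroke="#ff8800"/>
  <polygon points="15.3263,8.3501 120.4287,8.3501 120.4287,32.4141 15.3263,32.4141" fill="none" stroke="#ff8800"/>
</svg>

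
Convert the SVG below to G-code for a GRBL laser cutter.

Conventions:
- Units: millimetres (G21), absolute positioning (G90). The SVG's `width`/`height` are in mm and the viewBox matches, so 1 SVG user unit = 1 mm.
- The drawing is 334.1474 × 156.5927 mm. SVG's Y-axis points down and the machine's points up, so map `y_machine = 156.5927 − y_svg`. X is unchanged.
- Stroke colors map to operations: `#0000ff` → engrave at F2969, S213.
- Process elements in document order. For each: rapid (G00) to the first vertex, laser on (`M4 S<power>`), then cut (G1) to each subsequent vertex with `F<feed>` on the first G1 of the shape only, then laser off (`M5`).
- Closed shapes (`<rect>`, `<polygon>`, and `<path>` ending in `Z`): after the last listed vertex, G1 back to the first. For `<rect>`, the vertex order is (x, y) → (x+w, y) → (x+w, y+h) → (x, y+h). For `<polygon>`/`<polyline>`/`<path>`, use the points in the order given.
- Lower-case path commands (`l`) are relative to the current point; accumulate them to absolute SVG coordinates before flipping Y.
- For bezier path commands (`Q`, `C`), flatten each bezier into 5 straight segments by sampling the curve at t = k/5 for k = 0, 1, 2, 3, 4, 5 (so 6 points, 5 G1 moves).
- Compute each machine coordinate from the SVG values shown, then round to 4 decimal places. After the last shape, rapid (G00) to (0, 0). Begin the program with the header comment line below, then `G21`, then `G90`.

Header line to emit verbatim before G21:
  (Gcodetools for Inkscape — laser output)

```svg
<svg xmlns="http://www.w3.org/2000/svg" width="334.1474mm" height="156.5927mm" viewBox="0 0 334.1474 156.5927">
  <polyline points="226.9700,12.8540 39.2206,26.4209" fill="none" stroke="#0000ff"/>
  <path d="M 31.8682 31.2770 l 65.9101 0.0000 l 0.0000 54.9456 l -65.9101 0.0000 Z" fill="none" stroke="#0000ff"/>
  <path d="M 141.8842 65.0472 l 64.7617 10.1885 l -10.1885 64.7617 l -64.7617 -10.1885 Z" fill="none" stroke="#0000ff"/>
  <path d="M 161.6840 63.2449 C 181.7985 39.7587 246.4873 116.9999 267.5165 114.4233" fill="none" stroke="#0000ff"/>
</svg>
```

(Gcodetools for Inkscape — laser output)
G21
G90
G00 X226.9700 Y143.7387
M4 S213
G1 X39.2206 Y130.1718 F2969
M5
G00 X31.8682 Y125.3157
M4 S213
G1 X97.7783 Y125.3157 F2969
G1 X97.7783 Y70.3701
G1 X31.8682 Y70.3701
G1 X31.8682 Y125.3157
M5
G00 X141.8842 Y91.5455
M4 S213
G1 X206.6459 Y81.3570 F2969
G1 X196.4574 Y16.5953
G1 X131.6957 Y26.7838
G1 X141.8842 Y91.5455
M5
G00 X161.6840 Y93.3478
M4 S213
G1 X178.3957 Y96.7966 F2969
G1 X201.5701 Y84.7370
G1 X226.9718 Y65.8351
G1 X250.3657 Y48.7572
G1 X267.5165 Y42.1694
M5
G00 X0.0000 Y0.0000

Since the viewBox matches the mm dimensions, user units are millimetres directly. The only transform is the Y-flip y_m = 156.5927 − y_svg.

Shape 1 is a line segment drawn with `<polyline>`. Its stroke #0000ff means engrave at S213, F2969. After flipping Y the toolpath is (226.9700,143.7387) → (39.2206,130.1718).

Shape 2 is a rectangle drawn with `<path>`. Its stroke #0000ff means engrave at S213, F2969. After flipping Y the toolpath is (31.8682,125.3157) → (97.7783,125.3157) → (97.7783,70.3701) → (31.8682,70.3701) → (31.8682,125.3157), returning to the start.

Shape 3 is a regular polygon drawn with `<path>`. Its stroke #0000ff means engrave at S213, F2969. After flipping Y the toolpath is (141.8842,91.5455) → (206.6459,81.3570) → (196.4574,16.5953) → (131.6957,26.7838) → (141.8842,91.5455), returning to the start.

Shape 4 is a cubic bezier drawn with `<path>`. Its stroke #0000ff means engrave at S213, F2969. After flipping Y the toolpath is (161.6840,93.3478) → (178.3957,96.7966) → (201.5701,84.7370) → (226.9718,65.8351) → (250.3657,48.7572) → (267.5165,42.1694).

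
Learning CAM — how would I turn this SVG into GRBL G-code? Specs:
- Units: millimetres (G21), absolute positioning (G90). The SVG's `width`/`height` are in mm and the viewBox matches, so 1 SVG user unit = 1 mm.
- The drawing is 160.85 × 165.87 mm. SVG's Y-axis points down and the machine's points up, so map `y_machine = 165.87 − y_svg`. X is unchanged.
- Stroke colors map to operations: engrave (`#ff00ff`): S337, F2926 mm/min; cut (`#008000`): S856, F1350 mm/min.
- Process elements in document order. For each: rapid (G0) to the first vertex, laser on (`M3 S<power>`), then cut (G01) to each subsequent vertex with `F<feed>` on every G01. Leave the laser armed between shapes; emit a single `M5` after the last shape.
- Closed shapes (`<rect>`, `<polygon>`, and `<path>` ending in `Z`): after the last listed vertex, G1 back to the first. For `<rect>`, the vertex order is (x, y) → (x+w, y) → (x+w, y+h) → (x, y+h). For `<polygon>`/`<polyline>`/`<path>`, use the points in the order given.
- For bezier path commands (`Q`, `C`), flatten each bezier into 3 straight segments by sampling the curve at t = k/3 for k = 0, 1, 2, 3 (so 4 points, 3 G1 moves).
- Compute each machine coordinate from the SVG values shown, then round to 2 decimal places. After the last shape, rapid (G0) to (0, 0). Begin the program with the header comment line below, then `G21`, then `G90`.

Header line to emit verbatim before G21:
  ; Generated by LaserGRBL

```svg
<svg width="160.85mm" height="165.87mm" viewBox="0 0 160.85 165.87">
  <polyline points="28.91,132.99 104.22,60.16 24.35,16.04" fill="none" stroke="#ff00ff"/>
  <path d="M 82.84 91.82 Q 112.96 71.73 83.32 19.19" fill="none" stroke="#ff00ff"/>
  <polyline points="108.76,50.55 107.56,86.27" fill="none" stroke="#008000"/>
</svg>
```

viewBox `0 0 160.85 165.87` with mm width/height → 1 unit = 1 mm. Flip: y_m = 165.87 − y_svg.

**Shape 1** — `<polyline>` open polyline, stroke `#ff00ff` → engrave (S337, F2926). Machine vertices: (28.91,32.88) → (104.22,105.71) → (24.35,149.83). Open path.

**Shape 2** — `<path>` quadratic bezier, stroke `#ff00ff` → engrave (S337, F2926). Control points (SVG): P0=(82.84,91.82), P1=(112.96,71.73), P2=(83.32,19.19); sampled at t=k/3. Machine vertices: (82.84,74.05) → (96.28,91.05) → (96.44,115.26) → (83.32,146.68). Open path.

**Shape 3** — `<polyline>` line segment, stroke `#008000` → cut (S856, F1350). Machine vertices: (108.76,115.32) → (107.56,79.60). Open path.

; Generated by LaserGRBL
G21
G90
G0 X28.91 Y32.88
M3 S337
G01 X104.22 Y105.71 F2926
G01 X24.35 Y149.83 F2926
G0 X82.84 Y74.05
M3 S337
G01 X96.28 Y91.05 F2926
G01 X96.44 Y115.26 F2926
G01 X83.32 Y146.68 F2926
G0 X108.76 Y115.32
M3 S856
G01 X107.56 Y79.60 F1350
M5
G0 X0.00 Y0.00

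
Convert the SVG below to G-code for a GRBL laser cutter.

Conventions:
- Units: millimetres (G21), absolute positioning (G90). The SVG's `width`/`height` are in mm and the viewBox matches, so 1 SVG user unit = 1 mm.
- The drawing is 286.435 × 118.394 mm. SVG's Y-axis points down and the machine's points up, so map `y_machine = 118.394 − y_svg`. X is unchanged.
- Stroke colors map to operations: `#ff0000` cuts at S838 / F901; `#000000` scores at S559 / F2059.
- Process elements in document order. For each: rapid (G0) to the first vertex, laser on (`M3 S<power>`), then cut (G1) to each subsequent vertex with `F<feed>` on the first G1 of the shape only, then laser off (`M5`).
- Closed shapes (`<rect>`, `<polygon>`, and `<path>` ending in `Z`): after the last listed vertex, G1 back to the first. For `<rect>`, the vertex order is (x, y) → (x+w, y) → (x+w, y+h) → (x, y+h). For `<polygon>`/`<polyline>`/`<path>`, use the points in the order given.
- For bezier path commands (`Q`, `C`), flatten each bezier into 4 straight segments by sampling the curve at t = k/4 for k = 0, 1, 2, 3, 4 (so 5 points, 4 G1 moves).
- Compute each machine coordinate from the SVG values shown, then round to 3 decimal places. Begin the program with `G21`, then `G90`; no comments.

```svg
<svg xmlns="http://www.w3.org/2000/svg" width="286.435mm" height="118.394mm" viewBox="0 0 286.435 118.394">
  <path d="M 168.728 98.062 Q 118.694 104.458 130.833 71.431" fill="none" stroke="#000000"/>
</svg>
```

G21
G90
G0 X168.728 Y20.332
M3 S559
G1 X147.597 Y19.598 F2059
G1 X134.237 Y23.792
G1 X128.649 Y32.913
G1 X130.833 Y46.963
M5

viewBox `0 0 286.435 118.394` with mm width/height → 1 unit = 1 mm. Flip: y_m = 118.394 − y_svg.

**Shape 1** — `<path>` quadratic bezier, stroke `#000000` → score (S559, F2059). Control points (SVG): P0=(168.728,98.062), P1=(118.694,104.458), P2=(130.833,71.431); sampled at t=k/4. Machine vertices: (168.728,20.332) → (147.597,19.598) → (134.237,23.792) → (128.649,32.913) → (130.833,46.963). Open path.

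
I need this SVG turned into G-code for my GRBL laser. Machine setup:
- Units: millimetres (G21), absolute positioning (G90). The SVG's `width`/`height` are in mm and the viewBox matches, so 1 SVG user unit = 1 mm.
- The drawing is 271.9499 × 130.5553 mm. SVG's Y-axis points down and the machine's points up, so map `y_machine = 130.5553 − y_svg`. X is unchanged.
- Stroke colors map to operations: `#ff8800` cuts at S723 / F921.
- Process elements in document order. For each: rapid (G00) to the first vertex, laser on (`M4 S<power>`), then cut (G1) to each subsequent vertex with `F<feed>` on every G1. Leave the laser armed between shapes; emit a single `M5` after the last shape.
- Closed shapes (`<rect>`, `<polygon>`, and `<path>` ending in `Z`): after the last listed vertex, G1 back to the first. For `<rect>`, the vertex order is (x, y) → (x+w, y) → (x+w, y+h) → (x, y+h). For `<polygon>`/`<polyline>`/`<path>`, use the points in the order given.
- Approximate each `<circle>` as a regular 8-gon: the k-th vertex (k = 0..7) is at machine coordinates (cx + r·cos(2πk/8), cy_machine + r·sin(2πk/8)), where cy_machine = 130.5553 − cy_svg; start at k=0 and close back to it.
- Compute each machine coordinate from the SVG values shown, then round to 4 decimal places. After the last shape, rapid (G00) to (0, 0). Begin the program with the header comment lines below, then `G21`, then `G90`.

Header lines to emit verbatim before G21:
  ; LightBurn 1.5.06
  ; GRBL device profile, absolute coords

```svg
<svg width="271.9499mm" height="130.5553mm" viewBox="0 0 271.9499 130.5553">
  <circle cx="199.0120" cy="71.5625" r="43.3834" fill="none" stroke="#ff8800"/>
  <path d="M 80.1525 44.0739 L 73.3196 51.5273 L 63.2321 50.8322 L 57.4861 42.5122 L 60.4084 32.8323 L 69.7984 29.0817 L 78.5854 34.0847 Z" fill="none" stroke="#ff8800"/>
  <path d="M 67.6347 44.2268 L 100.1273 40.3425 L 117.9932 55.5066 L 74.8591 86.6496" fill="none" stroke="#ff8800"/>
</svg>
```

; LightBurn 1.5.06
; GRBL device profile, absolute coords
G21
G90
G00 X242.3954 Y58.9928
M4 S723
G1 X229.6887 Y89.6695 F921
G1 X199.0120 Y102.3762 F921
G1 X168.3353 Y89.6695 F921
G1 X155.6286 Y58.9928 F921
G1 X168.3353 Y28.3161 F921
G1 X199.0120 Y15.6094 F921
G1 X229.6887 Y28.3161 F921
G1 X242.3954 Y58.9928 F921
G00 X80.1525 Y86.4814
M4 S723
G1 X73.3196 Y79.0280 F921
G1 X63.2321 Y79.7231 F921
G1 X57.4861 Y88.0431 F921
G1 X60.4084 Y97.7230 F921
G1 X69.7984 Y101.4736 F921
G1 X78.5854 Y96.4706 F921
G1 X80.1525 Y86.4814 F921
G00 X67.6347 Y86.3285
M4 S723
G1 X100.1273 Y90.2128 F921
G1 X117.9932 Y75.0487 F921
G1 X74.8591 Y43.9057 F921
M5
G00 X0.0000 Y0.0000

viewBox `0 0 271.9499 130.5553` with mm width/height → 1 unit = 1 mm. Flip: y_m = 130.5553 − y_svg.

**Shape 1** — `<circle>` circle, stroke `#ff8800` → cut (S723, F921). Machine vertices: (242.3954,58.9928) → (229.6887,89.6695) → (199.0120,102.3762) → (168.3353,89.6695) → (155.6286,58.9928) → (168.3353,28.3161) → (199.0120,15.6094) → (229.6887,28.3161) → (242.3954,58.9928). Closed: final G1 returns to the first vertex.

**Shape 2** — `<path>` regular polygon, stroke `#ff8800` → cut (S723, F921). Machine vertices: (80.1525,86.4814) → (73.3196,79.0280) → (63.2321,79.7231) → (57.4861,88.0431) → (60.4084,97.7230) → (69.7984,101.4736) → (78.5854,96.4706) → (80.1525,86.4814). Closed: final G1 returns to the first vertex.

**Shape 3** — `<path>` open polyline, stroke `#ff8800` → cut (S723, F921). Machine vertices: (67.6347,86.3285) → (100.1273,90.2128) → (117.9932,75.0487) → (74.8591,43.9057). Open path.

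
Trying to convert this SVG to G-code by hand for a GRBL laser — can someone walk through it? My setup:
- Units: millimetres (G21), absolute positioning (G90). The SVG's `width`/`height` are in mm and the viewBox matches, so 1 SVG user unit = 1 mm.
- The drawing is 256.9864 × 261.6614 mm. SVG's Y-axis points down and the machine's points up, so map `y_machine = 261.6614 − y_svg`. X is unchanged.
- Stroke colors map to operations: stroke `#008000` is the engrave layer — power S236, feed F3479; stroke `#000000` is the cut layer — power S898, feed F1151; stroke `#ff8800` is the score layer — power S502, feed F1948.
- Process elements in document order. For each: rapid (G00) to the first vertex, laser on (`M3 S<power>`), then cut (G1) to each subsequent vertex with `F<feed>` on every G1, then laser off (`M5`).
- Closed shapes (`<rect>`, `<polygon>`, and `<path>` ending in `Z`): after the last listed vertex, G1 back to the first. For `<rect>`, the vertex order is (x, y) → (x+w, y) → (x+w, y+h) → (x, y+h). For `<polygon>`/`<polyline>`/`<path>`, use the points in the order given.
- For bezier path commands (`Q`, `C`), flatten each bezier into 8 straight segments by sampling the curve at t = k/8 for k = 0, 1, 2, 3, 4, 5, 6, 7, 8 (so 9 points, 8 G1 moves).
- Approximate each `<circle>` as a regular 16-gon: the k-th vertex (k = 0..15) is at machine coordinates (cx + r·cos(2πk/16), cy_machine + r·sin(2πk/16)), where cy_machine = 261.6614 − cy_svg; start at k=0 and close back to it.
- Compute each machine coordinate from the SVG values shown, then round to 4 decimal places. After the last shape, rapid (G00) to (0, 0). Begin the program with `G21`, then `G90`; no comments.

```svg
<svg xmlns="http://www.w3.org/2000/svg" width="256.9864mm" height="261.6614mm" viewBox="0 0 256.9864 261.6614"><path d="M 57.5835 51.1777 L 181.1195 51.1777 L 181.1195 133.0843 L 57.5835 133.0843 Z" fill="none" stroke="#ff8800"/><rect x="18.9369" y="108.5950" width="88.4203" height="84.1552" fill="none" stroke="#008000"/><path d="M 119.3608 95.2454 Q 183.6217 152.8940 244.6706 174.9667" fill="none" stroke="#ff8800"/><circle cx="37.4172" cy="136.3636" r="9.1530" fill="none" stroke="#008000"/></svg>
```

G21
G90
G00 X57.5835 Y210.4837
M3 S502
G1 X181.1195 Y210.4837 F1948
G1 X181.1195 Y128.5771 F1948
G1 X57.5835 Y128.5771 F1948
G1 X57.5835 Y210.4837 F1948
M5
G00 X18.9369 Y153.0664
M3 S236
G1 X107.3572 Y153.0664 F3479
G1 X107.3572 Y68.9112 F3479
G1 X18.9369 Y68.9112 F3479
G1 X18.9369 Y153.0664 F3479
M5
G00 X119.3608 Y166.4160
M3 S502
G1 X135.3758 Y152.5597 F1948
G1 X151.2905 Y139.8152 F1948
G1 X167.1048 Y128.1824 F1948
G1 X182.8187 Y117.6614 F1948
G1 X198.4322 Y108.2521 F1948
G1 X213.9454 Y99.9545 F1948
G1 X229.3582 Y92.7687 F1948
G1 X244.6706 Y86.6947 F1948
M5
G00 X46.5702 Y125.2978
M3 S236
G1 X45.8735 Y128.8005 F3479
G1 X43.8893 Y131.7699 F3479
G1 X40.9199 Y133.7541 F3479
G1 X37.4172 Y134.4508 F3479
G1 X33.9145 Y133.7541 F3479
G1 X30.9451 Y131.7699 F3479
G1 X28.9609 Y128.8005 F3479
G1 X28.2642 Y125.2978 F3479
G1 X28.9609 Y121.7951 F3479
G1 X30.9451 Y118.8257 F3479
G1 X33.9145 Y116.8415 F3479
G1 X37.4172 Y116.1448 F3479
G1 X40.9199 Y116.8415 F3479
G1 X43.8893 Y118.8257 F3479
G1 X45.8735 Y121.7951 F3479
G1 X46.5702 Y125.2978 F3479
M5
G00 X0.0000 Y0.0000

1 u = 1 mm; y_m = 261.6614 − y.

[1] `<path>` rectangle, #ff8800→score S502 F1948: (57.5835,210.4837) → (181.1195,210.4837) → (181.1195,128.5771) → (57.5835,128.5771) → (57.5835,210.4837) (closed)

[2] `<rect>` rectangle, #008000→engrave S236 F3479: (18.9369,153.0664) → (107.3572,153.0664) → (107.3572,68.9112) → (18.9369,68.9112) → (18.9369,153.0664) (closed)

[3] `<path>` quadratic bezier, #ff8800→score S502 F1948: (119.3608,166.4160) → (135.3758,152.5597) → (151.2905,139.8152) → (167.1048,128.1824) → (182.8187,117.6614) → (198.4322,108.2521) → (213.9454,99.9545) → (229.3582,92.7687) → (244.6706,86.6947)

[4] `<circle>` circle, #008000→engrave S236 F3479: (46.5702,125.2978) → (45.8735,128.8005) → (43.8893,131.7699) → (40.9199,133.7541) → (37.4172,134.4508) → (33.9145,133.7541) → (30.9451,131.7699) → (28.9609,128.8005) → (28.2642,125.2978) → (28.9609,121.7951) → (30.9451,118.8257) → (33.9145,116.8415) → (37.4172,116.1448) → (40.9199,116.8415) → (43.8893,118.8257) → (45.8735,121.7951) → (46.5702,125.2978) (closed)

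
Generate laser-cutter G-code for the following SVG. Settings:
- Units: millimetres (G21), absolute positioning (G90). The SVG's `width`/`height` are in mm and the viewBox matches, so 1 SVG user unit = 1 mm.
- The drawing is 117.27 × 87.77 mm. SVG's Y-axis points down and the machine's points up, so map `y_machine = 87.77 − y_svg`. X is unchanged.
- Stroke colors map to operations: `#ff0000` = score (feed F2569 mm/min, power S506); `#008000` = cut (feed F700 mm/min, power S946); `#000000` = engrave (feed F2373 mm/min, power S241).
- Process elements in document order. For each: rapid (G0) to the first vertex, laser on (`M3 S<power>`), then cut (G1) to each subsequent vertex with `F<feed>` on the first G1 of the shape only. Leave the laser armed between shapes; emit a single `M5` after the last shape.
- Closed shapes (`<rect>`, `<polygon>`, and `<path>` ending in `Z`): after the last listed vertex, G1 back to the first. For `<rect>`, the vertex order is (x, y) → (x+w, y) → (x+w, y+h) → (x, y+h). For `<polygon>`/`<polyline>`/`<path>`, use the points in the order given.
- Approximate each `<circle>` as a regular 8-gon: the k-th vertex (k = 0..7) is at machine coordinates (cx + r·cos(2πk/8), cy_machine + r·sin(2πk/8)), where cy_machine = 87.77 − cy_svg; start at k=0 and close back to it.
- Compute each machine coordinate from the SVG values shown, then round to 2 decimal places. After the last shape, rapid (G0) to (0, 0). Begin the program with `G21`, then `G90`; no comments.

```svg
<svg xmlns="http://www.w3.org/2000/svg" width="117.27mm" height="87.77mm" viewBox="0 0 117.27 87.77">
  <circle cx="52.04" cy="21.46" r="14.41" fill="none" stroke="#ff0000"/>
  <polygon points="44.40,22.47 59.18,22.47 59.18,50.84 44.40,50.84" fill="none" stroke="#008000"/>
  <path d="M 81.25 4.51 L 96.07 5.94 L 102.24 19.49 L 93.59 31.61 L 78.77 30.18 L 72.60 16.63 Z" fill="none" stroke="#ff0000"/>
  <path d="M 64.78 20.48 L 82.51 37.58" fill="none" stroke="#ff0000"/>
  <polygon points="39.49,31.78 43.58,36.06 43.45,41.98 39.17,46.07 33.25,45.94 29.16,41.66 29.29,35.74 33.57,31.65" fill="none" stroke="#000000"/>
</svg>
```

1 u = 1 mm; y_m = 87.77 − y.

[1] `<circle>` circle, #ff0000→score S506 F2569: (66.45,66.31) → (62.23,76.50) → (52.04,80.72) → (41.85,76.50) → (37.63,66.31) → (41.85,56.12) → (52.04,51.90) → (62.23,56.12) → (66.45,66.31) (closed)

[2] `<polygon>` rectangle, #008000→cut S946 F700: (44.40,65.30) → (59.18,65.30) → (59.18,36.93) → (44.40,36.93) → (44.40,65.30) (closed)

[3] `<path>` regular polygon, #ff0000→score S506 F2569: (81.25,83.26) → (96.07,81.83) → (102.24,68.28) → (93.59,56.16) → (78.77,57.59) → (72.60,71.14) → (81.25,83.26) (closed)

[4] `<path>` line segment, #ff0000→score S506 F2569: (64.78,67.29) → (82.51,50.19)

[5] `<polygon>` regular polygon, #000000→engrave S241 F2373: (39.49,55.99) → (43.58,51.71) → (43.45,45.79) → (39.17,41.70) → (33.25,41.83) → (29.16,46.11) → (29.29,52.03) → (33.57,56.12) → (39.49,55.99) (closed)

G21
G90
G0 X66.45 Y66.31
M3 S506
G1 X62.23 Y76.50 F2569
G1 X52.04 Y80.72
G1 X41.85 Y76.50
G1 X37.63 Y66.31
G1 X41.85 Y56.12
G1 X52.04 Y51.90
G1 X62.23 Y56.12
G1 X66.45 Y66.31
G0 X44.40 Y65.30
M3 S946
G1 X59.18 Y65.30 F700
G1 X59.18 Y36.93
G1 X44.40 Y36.93
G1 X44.40 Y65.30
G0 X81.25 Y83.26
M3 S506
G1 X96.07 Y81.83 F2569
G1 X102.24 Y68.28
G1 X93.59 Y56.16
G1 X78.77 Y57.59
G1 X72.60 Y71.14
G1 X81.25 Y83.26
G0 X64.78 Y67.29
M3 S506
G1 X82.51 Y50.19 F2569
G0 X39.49 Y55.99
M3 S241
G1 X43.58 Y51.71 F2373
G1 X43.45 Y45.79
G1 X39.17 Y41.70
G1 X33.25 Y41.83
G1 X29.16 Y46.11
G1 X29.29 Y52.03
G1 X33.57 Y56.12
G1 X39.49 Y55.99
M5
G0 X0.00 Y0.00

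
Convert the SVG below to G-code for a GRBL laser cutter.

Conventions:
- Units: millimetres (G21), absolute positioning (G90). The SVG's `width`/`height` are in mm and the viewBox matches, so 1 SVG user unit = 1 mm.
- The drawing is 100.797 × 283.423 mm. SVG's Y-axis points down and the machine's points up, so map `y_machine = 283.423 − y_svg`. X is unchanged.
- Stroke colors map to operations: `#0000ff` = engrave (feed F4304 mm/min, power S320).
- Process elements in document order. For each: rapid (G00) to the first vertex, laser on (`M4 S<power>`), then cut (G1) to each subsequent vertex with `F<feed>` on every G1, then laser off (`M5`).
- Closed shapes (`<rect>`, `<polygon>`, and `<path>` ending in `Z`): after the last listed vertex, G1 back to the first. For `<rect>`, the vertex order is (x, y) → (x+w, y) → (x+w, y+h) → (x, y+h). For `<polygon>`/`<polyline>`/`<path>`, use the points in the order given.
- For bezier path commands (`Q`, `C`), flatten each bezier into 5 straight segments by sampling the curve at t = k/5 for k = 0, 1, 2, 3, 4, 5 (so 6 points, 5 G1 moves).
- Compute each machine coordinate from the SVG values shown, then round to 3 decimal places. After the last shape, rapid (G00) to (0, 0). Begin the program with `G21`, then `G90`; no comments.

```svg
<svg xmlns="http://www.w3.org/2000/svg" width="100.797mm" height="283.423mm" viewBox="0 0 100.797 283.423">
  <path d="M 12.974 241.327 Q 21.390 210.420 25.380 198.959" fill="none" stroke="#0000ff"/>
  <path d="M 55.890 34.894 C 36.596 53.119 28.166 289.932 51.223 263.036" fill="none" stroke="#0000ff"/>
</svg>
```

G21
G90
G00 X12.974 Y42.096
M4 S320
G1 X16.163 Y53.681 F4304
G1 X18.999 Y63.710 F4304
G1 X21.480 Y72.184 F4304
G1 X23.607 Y79.102 F4304
G1 X25.380 Y84.464 F4304
M5
G00 X55.890 Y248.529
M4 S320
G1 X45.782 Y215.222 F4304
G1 X39.272 Y152.604 F4304
G1 X37.348 Y83.825 F4304
G1 X41.002 Y32.036 F4304
G1 X51.223 Y20.387 F4304
M5
G00 X0.000 Y0.000

Since the viewBox matches the mm dimensions, user units are millimetres directly. The only transform is the Y-flip y_m = 283.423 − y_svg.

Shape 1 is a quadratic bezier drawn with `<path>`. Its stroke #0000ff means engrave at S320, F4304. After flipping Y the toolpath is (12.974,42.096) → (16.163,53.681) → (18.999,63.710) → (21.480,72.184) → (23.607,79.102) → (25.380,84.464).

Shape 2 is a cubic bezier drawn with `<path>`. Its stroke #0000ff means engrave at S320, F4304. After flipping Y the toolpath is (55.890,248.529) → (45.782,215.222) → (39.272,152.604) → (37.348,83.825) → (41.002,32.036) → (51.223,20.387).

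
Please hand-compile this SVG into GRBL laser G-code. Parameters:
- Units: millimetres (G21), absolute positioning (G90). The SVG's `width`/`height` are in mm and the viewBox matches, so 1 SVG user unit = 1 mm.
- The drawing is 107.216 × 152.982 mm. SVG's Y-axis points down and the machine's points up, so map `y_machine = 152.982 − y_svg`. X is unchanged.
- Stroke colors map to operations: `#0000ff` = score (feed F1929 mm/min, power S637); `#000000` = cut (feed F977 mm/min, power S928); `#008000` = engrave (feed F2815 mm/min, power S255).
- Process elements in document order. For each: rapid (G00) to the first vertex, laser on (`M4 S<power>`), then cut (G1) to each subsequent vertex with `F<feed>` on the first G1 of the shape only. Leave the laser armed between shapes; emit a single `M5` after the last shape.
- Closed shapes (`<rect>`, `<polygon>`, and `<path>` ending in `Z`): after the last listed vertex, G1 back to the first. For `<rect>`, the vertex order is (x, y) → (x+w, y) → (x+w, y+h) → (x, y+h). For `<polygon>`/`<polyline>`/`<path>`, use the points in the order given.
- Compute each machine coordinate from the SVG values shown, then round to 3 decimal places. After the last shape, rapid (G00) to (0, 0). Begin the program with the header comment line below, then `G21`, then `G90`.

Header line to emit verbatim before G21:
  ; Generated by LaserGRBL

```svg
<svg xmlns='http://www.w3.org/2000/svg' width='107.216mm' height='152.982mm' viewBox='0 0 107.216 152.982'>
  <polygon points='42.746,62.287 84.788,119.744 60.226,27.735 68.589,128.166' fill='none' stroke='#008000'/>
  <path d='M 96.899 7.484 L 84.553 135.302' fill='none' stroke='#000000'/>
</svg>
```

; Generated by LaserGRBL
G21
G90
G00 X42.746 Y90.695
M4 S255
G1 X84.788 Y33.238 F2815
G1 X60.226 Y125.247
G1 X68.589 Y24.816
G1 X42.746 Y90.695
G00 X96.899 Y145.498
M4 S928
G1 X84.553 Y17.680 F977
M5
G00 X0.000 Y0.000

viewBox `0 0 107.216 152.982` with mm width/height → 1 unit = 1 mm. Flip: y_m = 152.982 − y_svg.

**Shape 1** — `<polygon>` closed polygon, stroke `#008000` → engrave (S255, F2815). Machine vertices: (42.746,90.695) → (84.788,33.238) → (60.226,125.247) → (68.589,24.816) → (42.746,90.695). Closed: final G1 returns to the first vertex.

**Shape 2** — `<path>` line segment, stroke `#000000` → cut (S928, F977). Machine vertices: (96.899,145.498) → (84.553,17.680). Open path.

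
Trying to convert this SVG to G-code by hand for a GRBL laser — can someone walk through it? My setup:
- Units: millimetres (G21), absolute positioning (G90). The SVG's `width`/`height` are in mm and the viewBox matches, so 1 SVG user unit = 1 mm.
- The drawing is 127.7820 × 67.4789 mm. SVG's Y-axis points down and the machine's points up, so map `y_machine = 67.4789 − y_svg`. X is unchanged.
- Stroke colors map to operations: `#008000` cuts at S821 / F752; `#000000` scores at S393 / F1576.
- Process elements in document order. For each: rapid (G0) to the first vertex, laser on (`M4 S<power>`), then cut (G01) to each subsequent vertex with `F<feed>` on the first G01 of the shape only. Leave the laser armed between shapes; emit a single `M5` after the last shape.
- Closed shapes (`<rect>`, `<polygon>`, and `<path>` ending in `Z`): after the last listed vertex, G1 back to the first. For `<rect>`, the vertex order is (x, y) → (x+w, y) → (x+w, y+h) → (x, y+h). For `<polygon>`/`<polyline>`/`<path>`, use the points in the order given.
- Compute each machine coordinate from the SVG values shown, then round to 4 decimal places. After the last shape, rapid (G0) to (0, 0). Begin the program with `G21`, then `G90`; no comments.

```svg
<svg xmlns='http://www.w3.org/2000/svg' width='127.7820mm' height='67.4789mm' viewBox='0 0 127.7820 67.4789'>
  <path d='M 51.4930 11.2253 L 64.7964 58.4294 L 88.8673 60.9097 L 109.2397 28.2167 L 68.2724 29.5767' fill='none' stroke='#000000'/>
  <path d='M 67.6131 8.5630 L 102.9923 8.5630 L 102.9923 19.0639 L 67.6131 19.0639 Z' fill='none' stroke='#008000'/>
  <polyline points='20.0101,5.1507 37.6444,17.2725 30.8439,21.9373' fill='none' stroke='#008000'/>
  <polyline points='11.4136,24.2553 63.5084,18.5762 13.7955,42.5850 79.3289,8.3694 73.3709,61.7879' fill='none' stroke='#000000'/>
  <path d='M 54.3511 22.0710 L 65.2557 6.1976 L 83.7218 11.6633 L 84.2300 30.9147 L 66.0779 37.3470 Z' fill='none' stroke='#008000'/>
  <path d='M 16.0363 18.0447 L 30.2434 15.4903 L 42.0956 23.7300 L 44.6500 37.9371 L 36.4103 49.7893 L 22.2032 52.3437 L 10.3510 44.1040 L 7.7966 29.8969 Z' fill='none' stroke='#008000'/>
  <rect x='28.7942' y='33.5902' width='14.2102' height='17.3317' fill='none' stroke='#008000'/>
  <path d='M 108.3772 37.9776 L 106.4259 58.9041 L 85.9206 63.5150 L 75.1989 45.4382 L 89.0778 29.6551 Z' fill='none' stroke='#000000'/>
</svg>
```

G21
G90
G0 X51.4930 Y56.2536
M4 S393
G01 X64.7964 Y9.0495 F1576
G01 X88.8673 Y6.5692
G01 X109.2397 Y39.2622
G01 X68.2724 Y37.9022
G0 X67.6131 Y58.9159
M4 S821
G01 X102.9923 Y58.9159 F752
G01 X102.9923 Y48.4150
G01 X67.6131 Y48.4150
G01 X67.6131 Y58.9159
G0 X20.0101 Y62.3282
M4 S821
G01 X37.6444 Y50.2064 F752
G01 X30.8439 Y45.5416
G0 X11.4136 Y43.2236
M4 S393
G01 X63.5084 Y48.9027 F1576
G01 X13.7955 Y24.8939
G01 X79.3289 Y59.1095
G01 X73.3709 Y5.6910
G0 X54.3511 Y45.4079
M4 S821
G01 X65.2557 Y61.2813 F752
G01 X83.7218 Y55.8156
G01 X84.2300 Y36.5642
G01 X66.0779 Y30.1319
G01 X54.3511 Y45.4079
G0 X16.0363 Y49.4342
M4 S821
G01 X30.2434 Y51.9886 F752
G01 X42.0956 Y43.7489
G01 X44.6500 Y29.5418
G01 X36.4103 Y17.6896
G01 X22.2032 Y15.1352
G01 X10.3510 Y23.3749
G01 X7.7966 Y37.5820
G01 X16.0363 Y49.4342
G0 X28.7942 Y33.8887
M4 S821
G01 X43.0044 Y33.8887 F752
G01 X43.0044 Y16.5570
G01 X28.7942 Y16.5570
G01 X28.7942 Y33.8887
G0 X108.3772 Y29.5013
M4 S393
G01 X106.4259 Y8.5748 F1576
G01 X85.9206 Y3.9639
G01 X75.1989 Y22.0407
G01 X89.0778 Y37.8238
G01 X108.3772 Y29.5013
M5
G0 X0.0000 Y0.0000

1 u = 1 mm; y_m = 67.4789 − y.

[1] `<path>` open polyline, #000000→score S393 F1576: (51.4930,56.2536) → (64.7964,9.0495) → (88.8673,6.5692) → (109.2397,39.2622) → (68.2724,37.9022)

[2] `<path>` rectangle, #008000→cut S821 F752: (67.6131,58.9159) → (102.9923,58.9159) → (102.9923,48.4150) → (67.6131,48.4150) → (67.6131,58.9159) (closed)

[3] `<polyline>` open polyline, #008000→cut S821 F752: (20.0101,62.3282) → (37.6444,50.2064) → (30.8439,45.5416)

[4] `<polyline>` open polyline, #000000→score S393 F1576: (11.4136,43.2236) → (63.5084,48.9027) → (13.7955,24.8939) → (79.3289,59.1095) → (73.3709,5.6910)

[5] `<path>` regular polygon, #008000→cut S821 F752: (54.3511,45.4079) → (65.2557,61.2813) → (83.7218,55.8156) → (84.2300,36.5642) → (66.0779,30.1319) → (54.3511,45.4079) (closed)

[6] `<path>` regular polygon, #008000→cut S821 F752: (16.0363,49.4342) → (30.2434,51.9886) → (42.0956,43.7489) → (44.6500,29.5418) → (36.4103,17.6896) → (22.2032,15.1352) → (10.3510,23.3749) → (7.7966,37.5820) → (16.0363,49.4342) (closed)

[7] `<rect>` rectangle, #008000→cut S821 F752: (28.7942,33.8887) → (43.0044,33.8887) → (43.0044,16.5570) → (28.7942,16.5570) → (28.7942,33.8887) (closed)

[8] `<path>` regular polygon, #000000→score S393 F1576: (108.3772,29.5013) → (106.4259,8.5748) → (85.9206,3.9639) → (75.1989,22.0407) → (89.0778,37.8238) → (108.3772,29.5013) (closed)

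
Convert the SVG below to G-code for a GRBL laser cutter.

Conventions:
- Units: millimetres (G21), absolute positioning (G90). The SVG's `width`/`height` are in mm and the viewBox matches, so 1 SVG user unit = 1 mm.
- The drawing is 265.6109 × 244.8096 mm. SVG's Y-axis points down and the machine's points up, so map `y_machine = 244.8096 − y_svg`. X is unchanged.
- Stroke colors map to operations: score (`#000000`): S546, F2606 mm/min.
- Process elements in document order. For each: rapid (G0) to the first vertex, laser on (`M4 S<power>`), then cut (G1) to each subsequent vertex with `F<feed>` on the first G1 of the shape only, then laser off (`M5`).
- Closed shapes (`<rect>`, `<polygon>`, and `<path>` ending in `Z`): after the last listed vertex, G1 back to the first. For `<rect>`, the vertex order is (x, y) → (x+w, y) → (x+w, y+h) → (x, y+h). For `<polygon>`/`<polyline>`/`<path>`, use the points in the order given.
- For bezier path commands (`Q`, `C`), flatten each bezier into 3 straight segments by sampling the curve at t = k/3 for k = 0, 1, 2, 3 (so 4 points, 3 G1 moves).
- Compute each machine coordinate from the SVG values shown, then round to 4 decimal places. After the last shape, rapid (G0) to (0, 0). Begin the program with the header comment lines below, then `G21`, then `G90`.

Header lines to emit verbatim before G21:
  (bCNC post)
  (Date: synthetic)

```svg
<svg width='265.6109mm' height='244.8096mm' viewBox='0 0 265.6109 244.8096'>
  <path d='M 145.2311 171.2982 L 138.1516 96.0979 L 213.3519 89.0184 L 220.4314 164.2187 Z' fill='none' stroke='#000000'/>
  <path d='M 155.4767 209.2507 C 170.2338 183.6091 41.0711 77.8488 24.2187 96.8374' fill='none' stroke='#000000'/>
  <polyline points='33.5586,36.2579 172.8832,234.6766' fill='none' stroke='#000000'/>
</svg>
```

(bCNC post)
(Date: synthetic)
G21
G90
G0 X145.2311 Y73.5114
M4 S546
G1 X138.1516 Y148.7117 F2606
G1 X213.3519 Y155.7912
G1 X220.4314 Y80.5909
G1 X145.2311 Y73.5114
M5
G0 X155.4767 Y35.5589
M4 S546
G1 X131.7505 Y80.3190 F2606
G1 X69.0179 Y132.9655
G1 X24.2187 Y147.9722
M5
G0 X33.5586 Y208.5517
M4 S546
G1 X172.8832 Y10.1330 F2606
M5
G0 X0.0000 Y0.0000

viewBox `0 0 265.6109 244.8096` with mm width/height → 1 unit = 1 mm. Flip: y_m = 244.8096 − y_svg.

**Shape 1** — `<path>` regular polygon, stroke `#000000` → score (S546, F2606). Machine vertices: (145.2311,73.5114) → (138.1516,148.7117) → (213.3519,155.7912) → (220.4314,80.5909) → (145.2311,73.5114). Closed: final G1 returns to the first vertex.

**Shape 2** — `<path>` cubic bezier, stroke `#000000` → score (S546, F2606). Control points (SVG): P0=(155.4767,209.2507), P1=(170.2338,183.6091), P2=(41.0711,77.8488), P3=(24.2187,96.8374); sampled at t=k/3. Machine vertices: (155.4767,35.5589) → (131.7505,80.3190) → (69.0179,132.9655) → (24.2187,147.9722). Open path.

**Shape 3** — `<polyline>` line segment, stroke `#000000` → score (S546, F2606). Machine vertices: (33.5586,208.5517) → (172.8832,10.1330). Open path.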